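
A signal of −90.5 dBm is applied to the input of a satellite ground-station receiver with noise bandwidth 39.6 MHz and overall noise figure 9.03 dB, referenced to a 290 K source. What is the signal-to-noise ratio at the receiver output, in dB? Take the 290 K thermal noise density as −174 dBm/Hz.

−1.5 dB

Noise floor: N = −174 + 10 log₁₀(B) + NF
10 log₁₀(3.96×10⁷) = 75.98 dB
N = −174 + 75.98 + 9.03 = −88.99 dBm
SNR = P_sig − N = −90.5 − (−88.99) = −1.51 dB → −1.5 dB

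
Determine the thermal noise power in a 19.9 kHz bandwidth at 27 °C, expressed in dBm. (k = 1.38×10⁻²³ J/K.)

T = 27 °C + 273.15 = 300.15 K
P_n = kTB = 1.38×10⁻²³ × 300.15 × 1.99×10⁴ = 8.24×10⁻¹⁷ W
In dBm: 10 log₁₀(8.24×10⁻¹⁷ / 10⁻³) = −130.8 dBm

−130.8 dBm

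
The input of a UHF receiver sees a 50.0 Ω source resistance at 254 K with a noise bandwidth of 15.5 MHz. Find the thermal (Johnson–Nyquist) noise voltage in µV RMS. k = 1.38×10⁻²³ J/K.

V_n = √(4kTRB)
4kTRB = 4 × 1.38×10⁻²³ × 254 × 5.00×10¹ × 1.55×10⁷ = 1.09×10⁻¹¹ V²
V_n = √(1.09×10⁻¹¹) = 3.30×10⁻⁶ V = 3.30 µV

3.30 µV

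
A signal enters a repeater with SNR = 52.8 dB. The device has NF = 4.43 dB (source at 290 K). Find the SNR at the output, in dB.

By definition F = SNR_in/SNR_out, so in dB: SNR_out = SNR_in − NF
SNR_out = 52.8 − 4.43 = 48.37 dB

48.37 dB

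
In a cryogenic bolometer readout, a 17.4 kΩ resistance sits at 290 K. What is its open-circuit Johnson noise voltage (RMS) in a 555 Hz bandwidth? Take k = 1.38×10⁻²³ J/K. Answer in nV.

V_n = √(4kTRB)
4kTRB = 4 × 1.38×10⁻²³ × 290 × 1.74×10⁴ × 5.55×10² = 1.55×10⁻¹³ V²
V_n = √(1.55×10⁻¹³) = 3.93×10⁻⁷ V = 393 nV

393 nV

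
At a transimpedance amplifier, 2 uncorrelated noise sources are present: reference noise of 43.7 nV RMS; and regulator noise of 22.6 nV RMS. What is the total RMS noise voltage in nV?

49.2 nV

Uncorrelated sources add in power (mean-square): V_tot = √(ΣV_i²)
V_tot = √[(4.37×10⁻⁸)² + (2.26×10⁻⁸)²] = 4.92×10⁻⁸ V = 49.2 nV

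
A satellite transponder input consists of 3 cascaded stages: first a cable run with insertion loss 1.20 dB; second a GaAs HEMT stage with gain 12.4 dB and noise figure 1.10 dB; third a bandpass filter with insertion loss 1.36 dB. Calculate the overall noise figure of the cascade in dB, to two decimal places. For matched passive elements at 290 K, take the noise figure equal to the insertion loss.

2.37 dB

Convert to linear (a loss of L dB is a gain of −L dB): F_i = 10^(NF_i/10), G_i = 10^(G_i,dB/10)
  Stage 1: F_1 = 10^(1.20/10) = 1.318, G_1 = 10^(−1.20/10) = 0.7586
  Stage 2: F_2 = 10^(1.10/10) = 1.288, G_2 = 10^(12.4/10) = 17.38
  Stage 3: F_3 = 10^(1.36/10) = 1.368, G_3 = 10^(−1.36/10) = 0.7311
Friis cascade:
  F = 1.318 + (1.288 − 1)/0.7586 + (1.368 − 1)/13.18 = 1.726
NF = 10 log₁₀(1.726) = 2.37 dB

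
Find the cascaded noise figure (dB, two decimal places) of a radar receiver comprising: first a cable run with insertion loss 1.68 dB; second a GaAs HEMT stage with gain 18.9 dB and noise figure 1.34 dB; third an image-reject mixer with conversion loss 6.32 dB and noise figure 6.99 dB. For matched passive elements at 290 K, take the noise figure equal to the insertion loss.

3.18 dB

Convert to linear (a loss of L dB is a gain of −L dB): F_i = 10^(NF_i/10), G_i = 10^(G_i,dB/10)
  Stage 1: F_1 = 10^(1.68/10) = 1.472, G_1 = 10^(−1.68/10) = 0.6792
  Stage 2: F_2 = 10^(1.34/10) = 1.361, G_2 = 10^(18.9/10) = 77.62
  Stage 3: F_3 = 10^(6.99/10) = 5.000, G_3 = 10^(−6.32/10) = 0.2333
Friis cascade:
  F = 1.472 + (1.361 − 1)/0.6792 + (5.000 − 1)/52.72 = 2.080
NF = 10 log₁₀(2.080) = 3.18 dB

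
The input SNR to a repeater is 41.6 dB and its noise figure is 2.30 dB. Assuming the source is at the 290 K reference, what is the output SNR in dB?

39.30 dB

By definition F = SNR_in/SNR_out, so in dB: SNR_out = SNR_in − NF
SNR_out = 41.6 − 2.30 = 39.30 dB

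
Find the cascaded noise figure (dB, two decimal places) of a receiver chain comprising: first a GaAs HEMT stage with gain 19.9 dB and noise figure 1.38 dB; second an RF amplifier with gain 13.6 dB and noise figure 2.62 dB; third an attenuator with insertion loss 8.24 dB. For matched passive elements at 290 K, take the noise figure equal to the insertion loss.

1.41 dB

Convert to linear (a loss of L dB is a gain of −L dB): F_i = 10^(NF_i/10), G_i = 10^(G_i,dB/10)
  Stage 1: F_1 = 10^(1.38/10) = 1.374, G_1 = 10^(19.9/10) = 97.72
  Stage 2: F_2 = 10^(2.62/10) = 1.828, G_2 = 10^(13.6/10) = 22.91
  Stage 3: F_3 = 10^(8.24/10) = 6.668, G_3 = 10^(−8.24/10) = 0.1500
Friis cascade:
  F = 1.374 + (1.828 − 1)/97.72 + (6.668 − 1)/2239 = 1.385
NF = 10 log₁₀(1.385) = 1.41 dB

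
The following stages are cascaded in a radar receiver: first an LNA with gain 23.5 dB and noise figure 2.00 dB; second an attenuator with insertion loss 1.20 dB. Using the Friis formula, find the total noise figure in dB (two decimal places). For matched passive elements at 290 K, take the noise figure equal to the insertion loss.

Convert to linear (a loss of L dB is a gain of −L dB): F_i = 10^(NF_i/10), G_i = 10^(G_i,dB/10)
  Stage 1: F_1 = 10^(2.00/10) = 1.585, G_1 = 10^(23.5/10) = 223.9
  Stage 2: F_2 = 10^(1.20/10) = 1.318, G_2 = 10^(−1.20/10) = 0.7586
Friis cascade:
  F = 1.585 + (1.318 − 1)/223.9 = 1.586
NF = 10 log₁₀(1.586) = 2.00 dB

2.00 dB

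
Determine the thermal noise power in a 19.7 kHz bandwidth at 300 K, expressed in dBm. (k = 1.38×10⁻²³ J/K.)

P_n = kTB = 1.38×10⁻²³ × 300 × 1.97×10⁴ = 8.16×10⁻¹⁷ W
In dBm: 10 log₁₀(8.16×10⁻¹⁷ / 10⁻³) = −130.9 dBm

−130.9 dBm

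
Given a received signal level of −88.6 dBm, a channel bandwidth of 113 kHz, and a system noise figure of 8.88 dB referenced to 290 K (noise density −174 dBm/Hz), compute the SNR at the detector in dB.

Noise floor: N = −174 + 10 log₁₀(B) + NF
10 log₁₀(1.13×10⁵) = 50.53 dB
N = −174 + 50.53 + 8.88 = −114.59 dBm
SNR = P_sig − N = −88.6 − (−114.59) = 25.99 dB → 26.0 dB

26.0 dB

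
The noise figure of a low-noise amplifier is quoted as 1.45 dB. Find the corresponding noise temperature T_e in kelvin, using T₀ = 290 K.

115 K

F = 10^(1.45/10) = 1.39637
T_e = (F − 1)·T₀ = (1.39637 − 1) × 290 = 115 K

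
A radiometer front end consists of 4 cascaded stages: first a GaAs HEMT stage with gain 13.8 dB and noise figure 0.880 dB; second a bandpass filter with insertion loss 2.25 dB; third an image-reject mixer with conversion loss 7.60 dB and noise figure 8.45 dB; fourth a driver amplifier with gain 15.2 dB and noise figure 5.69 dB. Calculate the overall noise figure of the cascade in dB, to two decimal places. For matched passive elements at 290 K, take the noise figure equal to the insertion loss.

4.41 dB

Convert to linear (a loss of L dB is a gain of −L dB): F_i = 10^(NF_i/10), G_i = 10^(G_i,dB/10)
  Stage 1: F_1 = 10^(0.880/10) = 1.225, G_1 = 10^(13.8/10) = 23.99
  Stage 2: F_2 = 10^(2.25/10) = 1.679, G_2 = 10^(−2.25/10) = 0.5957
  Stage 3: F_3 = 10^(8.45/10) = 6.998, G_3 = 10^(−7.60/10) = 0.1738
  Stage 4: F_4 = 10^(5.69/10) = 3.707, G_4 = 10^(15.2/10) = 33.11
Friis cascade:
  F = 1.225 + (1.679 − 1)/23.99 + (6.998 − 1)/14.29 + (3.707 − 1)/2.483 = 2.763
NF = 10 log₁₀(2.763) = 4.41 dB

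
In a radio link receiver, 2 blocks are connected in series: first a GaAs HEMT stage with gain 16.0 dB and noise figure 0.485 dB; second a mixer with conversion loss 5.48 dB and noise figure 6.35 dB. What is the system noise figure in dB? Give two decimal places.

0.80 dB

Convert to linear (a loss of L dB is a gain of −L dB): F_i = 10^(NF_i/10), G_i = 10^(G_i,dB/10)
  Stage 1: F_1 = 10^(0.485/10) = 1.118, G_1 = 10^(16.0/10) = 39.81
  Stage 2: F_2 = 10^(6.35/10) = 4.315, G_2 = 10^(−5.48/10) = 0.2831
Friis cascade:
  F = 1.118 + (4.315 − 1)/39.81 = 1.201
NF = 10 log₁₀(1.201) = 0.80 dB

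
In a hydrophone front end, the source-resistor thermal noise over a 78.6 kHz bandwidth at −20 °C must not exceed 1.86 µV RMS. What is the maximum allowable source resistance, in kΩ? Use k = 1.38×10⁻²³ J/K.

T = −20 °C + 273.15 = 253.15 K
Johnson–Nyquist: V_n = √(4kTRB) ⇒ R = V_n² / (4kTB)
4kTB = 4 × 1.38×10⁻²³ × 253.15 × 7.86×10⁴ = 1.10×10⁻¹⁵
R = (1.86×10⁻⁶)² / 1.10×10⁻¹⁵ = 3.15×10³ Ω = 3.15 kΩ

3.15 kΩ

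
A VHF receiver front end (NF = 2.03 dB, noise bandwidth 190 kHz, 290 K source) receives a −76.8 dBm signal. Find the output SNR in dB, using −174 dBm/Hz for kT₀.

Noise floor: N = −174 + 10 log₁₀(B) + NF
10 log₁₀(1.90×10⁵) = 52.79 dB
N = −174 + 52.79 + 2.03 = −119.18 dBm
SNR = P_sig − N = −76.8 − (−119.18) = 42.38 dB → 42.4 dB

42.4 dB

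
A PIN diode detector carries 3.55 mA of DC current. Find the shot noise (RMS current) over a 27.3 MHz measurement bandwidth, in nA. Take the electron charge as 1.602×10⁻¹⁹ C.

176 nA

I_n = √(2qI·B)
2qI·B = 2 × 1.602×10⁻¹⁹ × 3.55×10⁻³ × 2.73×10⁷ = 3.11×10⁻¹⁴ A²
I_n = √(3.11×10⁻¹⁴) = 1.76×10⁻⁷ A = 176 nA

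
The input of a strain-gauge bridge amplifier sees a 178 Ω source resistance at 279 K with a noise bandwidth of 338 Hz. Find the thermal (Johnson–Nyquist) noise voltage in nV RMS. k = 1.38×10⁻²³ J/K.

V_n = √(4kTRB)
4kTRB = 4 × 1.38×10⁻²³ × 279 × 1.78×10² × 3.38×10² = 9.27×10⁻¹⁶ V²
V_n = √(9.27×10⁻¹⁶) = 3.04×10⁻⁸ V = 30.4 nV

30.4 nV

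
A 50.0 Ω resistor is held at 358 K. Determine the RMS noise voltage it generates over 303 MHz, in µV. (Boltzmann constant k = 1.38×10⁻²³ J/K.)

V_n = √(4kTRB)
4kTRB = 4 × 1.38×10⁻²³ × 358 × 5.00×10¹ × 3.03×10⁸ = 2.99×10⁻¹⁰ V²
V_n = √(2.99×10⁻¹⁰) = 1.73×10⁻⁵ V = 17.3 µV

17.3 µV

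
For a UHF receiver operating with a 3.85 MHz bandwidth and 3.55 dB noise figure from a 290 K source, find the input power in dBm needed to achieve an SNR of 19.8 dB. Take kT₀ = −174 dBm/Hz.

Sensitivity = −174 + 10 log₁₀(B) + NF + SNR_min
= −174 + 65.85 + 3.55 + 19.8
= −84.80 dBm → −84.8 dBm

−84.8 dBm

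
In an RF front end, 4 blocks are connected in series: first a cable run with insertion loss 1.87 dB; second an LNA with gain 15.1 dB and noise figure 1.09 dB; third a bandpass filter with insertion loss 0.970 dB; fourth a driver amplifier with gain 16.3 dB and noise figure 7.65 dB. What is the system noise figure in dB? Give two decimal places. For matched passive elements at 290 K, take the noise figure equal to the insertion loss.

Convert to linear (a loss of L dB is a gain of −L dB): F_i = 10^(NF_i/10), G_i = 10^(G_i,dB/10)
  Stage 1: F_1 = 10^(1.87/10) = 1.538, G_1 = 10^(−1.87/10) = 0.6501
  Stage 2: F_2 = 10^(1.09/10) = 1.285, G_2 = 10^(15.1/10) = 32.36
  Stage 3: F_3 = 10^(0.970/10) = 1.250, G_3 = 10^(−0.970/10) = 0.7998
  Stage 4: F_4 = 10^(7.65/10) = 5.821, G_4 = 10^(16.3/10) = 42.66
Friis cascade:
  F = 1.538 + (1.285 − 1)/0.6501 + (1.250 − 1)/21.04 + (5.821 − 1)/16.83 = 2.275
NF = 10 log₁₀(2.275) = 3.57 dB

3.57 dB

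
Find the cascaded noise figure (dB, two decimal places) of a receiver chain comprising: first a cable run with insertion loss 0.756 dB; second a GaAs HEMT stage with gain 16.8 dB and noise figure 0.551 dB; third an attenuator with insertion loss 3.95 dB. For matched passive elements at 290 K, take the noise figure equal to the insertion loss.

Convert to linear (a loss of L dB is a gain of −L dB): F_i = 10^(NF_i/10), G_i = 10^(G_i,dB/10)
  Stage 1: F_1 = 10^(0.756/10) = 1.190, G_1 = 10^(−0.756/10) = 0.8402
  Stage 2: F_2 = 10^(0.551/10) = 1.135, G_2 = 10^(16.8/10) = 47.86
  Stage 3: F_3 = 10^(3.95/10) = 2.483, G_3 = 10^(−3.95/10) = 0.4027
Friis cascade:
  F = 1.190 + (1.135 − 1)/0.8402 + (2.483 − 1)/40.22 = 1.388
NF = 10 log₁₀(1.388) = 1.42 dB

1.42 dB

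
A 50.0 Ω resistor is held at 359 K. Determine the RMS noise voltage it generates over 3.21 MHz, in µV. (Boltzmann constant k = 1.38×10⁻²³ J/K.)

V_n = √(4kTRB)
4kTRB = 4 × 1.38×10⁻²³ × 359 × 5.00×10¹ × 3.21×10⁶ = 3.18×10⁻¹² V²
V_n = √(3.18×10⁻¹²) = 1.78×10⁻⁶ V = 1.78 µV

1.78 µV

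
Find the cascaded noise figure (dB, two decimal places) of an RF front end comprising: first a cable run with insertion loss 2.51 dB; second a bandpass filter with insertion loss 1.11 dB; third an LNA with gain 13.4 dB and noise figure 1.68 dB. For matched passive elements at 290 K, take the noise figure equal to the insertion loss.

5.30 dB

Convert to linear (a loss of L dB is a gain of −L dB): F_i = 10^(NF_i/10), G_i = 10^(G_i,dB/10)
  Stage 1: F_1 = 10^(2.51/10) = 1.782, G_1 = 10^(−2.51/10) = 0.5610
  Stage 2: F_2 = 10^(1.11/10) = 1.291, G_2 = 10^(−1.11/10) = 0.7745
  Stage 3: F_3 = 10^(1.68/10) = 1.472, G_3 = 10^(13.4/10) = 21.88
Friis cascade:
  F = 1.782 + (1.291 − 1)/0.5610 + (1.472 − 1)/0.4345 = 3.388
NF = 10 log₁₀(3.388) = 5.30 dB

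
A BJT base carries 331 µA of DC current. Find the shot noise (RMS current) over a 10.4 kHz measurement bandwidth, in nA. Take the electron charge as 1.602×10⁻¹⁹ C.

1.05 nA

I_n = √(2qI·B)
2qI·B = 2 × 1.602×10⁻¹⁹ × 3.31×10⁻⁴ × 1.04×10⁴ = 1.10×10⁻¹⁸ A²
I_n = √(1.10×10⁻¹⁸) = 1.05×10⁻⁹ A = 1.05 nA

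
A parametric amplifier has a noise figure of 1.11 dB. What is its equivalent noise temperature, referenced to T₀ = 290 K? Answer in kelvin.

F = 10^(1.11/10) = 1.29122
T_e = (F − 1)·T₀ = (1.29122 − 1) × 290 = 84.5 K

84.5 K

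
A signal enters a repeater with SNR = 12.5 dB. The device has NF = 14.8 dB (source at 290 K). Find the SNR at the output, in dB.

By definition F = SNR_in/SNR_out, so in dB: SNR_out = SNR_in − NF
SNR_out = 12.5 − 14.8 = −2.3 dB

−2.3 dB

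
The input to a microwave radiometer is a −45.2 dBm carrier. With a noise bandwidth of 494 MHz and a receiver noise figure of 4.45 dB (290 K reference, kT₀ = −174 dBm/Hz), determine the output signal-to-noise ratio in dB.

37.4 dB

Noise floor: N = −174 + 10 log₁₀(B) + NF
10 log₁₀(4.94×10⁸) = 86.94 dB
N = −174 + 86.94 + 4.45 = −82.61 dBm
SNR = P_sig − N = −45.2 − (−82.61) = 37.41 dB → 37.4 dB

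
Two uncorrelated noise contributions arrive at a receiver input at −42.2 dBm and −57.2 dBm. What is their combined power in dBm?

−42.1 dBm

Convert to linear, add, convert back:
P₁ = 6.03×10⁻⁸ W, P₂ = 1.91×10⁻⁹ W
P_tot = 6.22×10⁻⁸ W → 10 log₁₀(P_tot / 10⁻³) = −42.1 dBm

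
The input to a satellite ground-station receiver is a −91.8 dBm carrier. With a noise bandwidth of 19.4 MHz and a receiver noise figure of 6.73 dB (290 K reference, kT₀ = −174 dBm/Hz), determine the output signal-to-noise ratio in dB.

Noise floor: N = −174 + 10 log₁₀(B) + NF
10 log₁₀(1.94×10⁷) = 72.88 dB
N = −174 + 72.88 + 6.73 = −94.39 dBm
SNR = P_sig − N = −91.8 − (−94.39) = 2.59 dB → 2.6 dB

2.6 dB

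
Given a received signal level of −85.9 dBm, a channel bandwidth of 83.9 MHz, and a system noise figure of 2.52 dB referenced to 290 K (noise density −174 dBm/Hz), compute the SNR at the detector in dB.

Noise floor: N = −174 + 10 log₁₀(B) + NF
10 log₁₀(8.39×10⁷) = 79.24 dB
N = −174 + 79.24 + 2.52 = −92.24 dBm
SNR = P_sig − N = −85.9 − (−92.24) = 6.34 dB → 6.3 dB

6.3 dB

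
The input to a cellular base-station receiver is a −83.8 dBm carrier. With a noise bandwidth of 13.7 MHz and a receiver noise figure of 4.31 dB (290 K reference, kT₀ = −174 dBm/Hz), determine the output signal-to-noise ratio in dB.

Noise floor: N = −174 + 10 log₁₀(B) + NF
10 log₁₀(1.37×10⁷) = 71.37 dB
N = −174 + 71.37 + 4.31 = −98.32 dBm
SNR = P_sig − N = −83.8 − (−98.32) = 14.52 dB → 14.5 dB

14.5 dB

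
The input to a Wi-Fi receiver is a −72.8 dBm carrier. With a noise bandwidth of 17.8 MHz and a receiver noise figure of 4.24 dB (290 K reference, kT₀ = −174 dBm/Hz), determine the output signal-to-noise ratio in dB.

24.5 dB

Noise floor: N = −174 + 10 log₁₀(B) + NF
10 log₁₀(1.78×10⁷) = 72.5 dB
N = −174 + 72.5 + 4.24 = −97.26 dBm
SNR = P_sig − N = −72.8 − (−97.26) = 24.46 dB → 24.5 dB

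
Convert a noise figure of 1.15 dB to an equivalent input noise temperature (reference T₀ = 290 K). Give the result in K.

87.9 K

F = 10^(1.15/10) = 1.30317
T_e = (F − 1)·T₀ = (1.30317 − 1) × 290 = 87.9 K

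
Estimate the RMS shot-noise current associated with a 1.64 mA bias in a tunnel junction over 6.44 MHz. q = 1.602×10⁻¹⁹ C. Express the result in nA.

58.2 nA

I_n = √(2qI·B)
2qI·B = 2 × 1.602×10⁻¹⁹ × 1.64×10⁻³ × 6.44×10⁶ = 3.38×10⁻¹⁵ A²
I_n = √(3.38×10⁻¹⁵) = 5.82×10⁻⁸ A = 58.2 nA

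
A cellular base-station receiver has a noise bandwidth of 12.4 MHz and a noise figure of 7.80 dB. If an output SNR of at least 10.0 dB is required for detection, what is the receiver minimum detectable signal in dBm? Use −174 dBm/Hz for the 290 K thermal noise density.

Sensitivity = −174 + 10 log₁₀(B) + NF + SNR_min
= −174 + 70.93 + 7.80 + 10.0
= −85.27 dBm → −85.3 dBm

−85.3 dBm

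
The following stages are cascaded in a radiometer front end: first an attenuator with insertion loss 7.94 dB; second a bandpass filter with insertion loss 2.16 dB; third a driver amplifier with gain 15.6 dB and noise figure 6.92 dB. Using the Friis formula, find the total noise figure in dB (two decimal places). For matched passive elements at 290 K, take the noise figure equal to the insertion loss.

Convert to linear (a loss of L dB is a gain of −L dB): F_i = 10^(NF_i/10), G_i = 10^(G_i,dB/10)
  Stage 1: F_1 = 10^(7.94/10) = 6.223, G_1 = 10^(−7.94/10) = 0.1607
  Stage 2: F_2 = 10^(2.16/10) = 1.644, G_2 = 10^(−2.16/10) = 0.6081
  Stage 3: F_3 = 10^(6.92/10) = 4.920, G_3 = 10^(15.6/10) = 36.31
Friis cascade:
  F = 6.223 + (1.644 − 1)/0.1607 + (4.920 − 1)/0.09772 = 50.35
NF = 10 log₁₀(50.35) = 17.02 dB

17.02 dB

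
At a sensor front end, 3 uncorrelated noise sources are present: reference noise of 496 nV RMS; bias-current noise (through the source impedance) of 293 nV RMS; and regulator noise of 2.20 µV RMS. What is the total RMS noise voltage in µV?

2.27 µV

Uncorrelated sources add in power (mean-square): V_tot = √(ΣV_i²)
V_tot = √[(4.96×10⁻⁷)² + (2.93×10⁻⁷)² + (2.20×10⁻⁶)²] = 2.27×10⁻⁶ V = 2.27 µV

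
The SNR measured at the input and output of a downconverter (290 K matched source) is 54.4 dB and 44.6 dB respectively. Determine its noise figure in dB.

NF (dB) = SNR_in(dB) − SNR_out(dB) when the source is at T₀
NF = 54.4 − 44.6 = 9.8 dB

9.8 dB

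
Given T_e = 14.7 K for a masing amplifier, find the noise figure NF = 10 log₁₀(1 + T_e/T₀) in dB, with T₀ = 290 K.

F = 1 + T_e/T₀ = 1 + 14.7/290 = 1.05069
NF = 10 log₁₀(1.05069) = 0.215 dB

0.215 dB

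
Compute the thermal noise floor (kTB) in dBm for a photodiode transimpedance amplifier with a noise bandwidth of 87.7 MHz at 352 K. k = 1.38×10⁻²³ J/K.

P_n = kTB = 1.38×10⁻²³ × 352 × 8.77×10⁷ = 4.26×10⁻¹³ W
In dBm: 10 log₁₀(4.26×10⁻¹³ / 10⁻³) = −93.7 dBm

−93.7 dBm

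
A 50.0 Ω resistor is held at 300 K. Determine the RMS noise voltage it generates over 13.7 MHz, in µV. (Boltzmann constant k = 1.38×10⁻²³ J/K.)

V_n = √(4kTRB)
4kTRB = 4 × 1.38×10⁻²³ × 300 × 5.00×10¹ × 1.37×10⁷ = 1.13×10⁻¹¹ V²
V_n = √(1.13×10⁻¹¹) = 3.37×10⁻⁶ V = 3.37 µV

3.37 µV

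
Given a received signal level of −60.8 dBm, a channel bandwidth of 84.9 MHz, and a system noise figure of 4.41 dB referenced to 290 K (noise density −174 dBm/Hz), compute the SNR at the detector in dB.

29.5 dB

Noise floor: N = −174 + 10 log₁₀(B) + NF
10 log₁₀(8.49×10⁷) = 79.29 dB
N = −174 + 79.29 + 4.41 = −90.30 dBm
SNR = P_sig − N = −60.8 − (−90.30) = 29.50 dB → 29.5 dB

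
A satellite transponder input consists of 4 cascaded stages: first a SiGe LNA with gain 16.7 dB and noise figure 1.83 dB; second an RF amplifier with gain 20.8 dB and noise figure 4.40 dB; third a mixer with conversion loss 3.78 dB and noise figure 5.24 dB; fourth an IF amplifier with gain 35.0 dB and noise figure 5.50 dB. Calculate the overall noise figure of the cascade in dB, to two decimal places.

Convert to linear (a loss of L dB is a gain of −L dB): F_i = 10^(NF_i/10), G_i = 10^(G_i,dB/10)
  Stage 1: F_1 = 10^(1.83/10) = 1.524, G_1 = 10^(16.7/10) = 46.77
  Stage 2: F_2 = 10^(4.40/10) = 2.754, G_2 = 10^(20.8/10) = 120.2
  Stage 3: F_3 = 10^(5.24/10) = 3.342, G_3 = 10^(−3.78/10) = 0.4188
  Stage 4: F_4 = 10^(5.50/10) = 3.548, G_4 = 10^(35.0/10) = 3162
Friis cascade:
  F = 1.524 + (2.754 − 1)/46.77 + (3.342 − 1)/5623 + (3.548 − 1)/2355 = 1.563
NF = 10 log₁₀(1.563) = 1.94 dB

1.94 dB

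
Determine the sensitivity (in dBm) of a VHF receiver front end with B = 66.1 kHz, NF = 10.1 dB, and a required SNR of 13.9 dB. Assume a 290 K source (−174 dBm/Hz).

Sensitivity = −174 + 10 log₁₀(B) + NF + SNR_min
= −174 + 48.2 + 10.1 + 13.9
= −101.8 dBm → −101.8 dBm

−101.8 dBm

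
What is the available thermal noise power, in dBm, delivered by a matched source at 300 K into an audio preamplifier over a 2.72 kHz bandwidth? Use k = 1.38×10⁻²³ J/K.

−139.5 dBm

P_n = kTB = 1.38×10⁻²³ × 300 × 2.72×10³ = 1.13×10⁻¹⁷ W
In dBm: 10 log₁₀(1.13×10⁻¹⁷ / 10⁻³) = −139.5 dBm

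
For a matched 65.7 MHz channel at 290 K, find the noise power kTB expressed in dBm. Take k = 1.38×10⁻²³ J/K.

P_n = kTB = 1.38×10⁻²³ × 290 × 6.57×10⁷ = 2.63×10⁻¹³ W
In dBm: 10 log₁₀(2.63×10⁻¹³ / 10⁻³) = −95.8 dBm

−95.8 dBm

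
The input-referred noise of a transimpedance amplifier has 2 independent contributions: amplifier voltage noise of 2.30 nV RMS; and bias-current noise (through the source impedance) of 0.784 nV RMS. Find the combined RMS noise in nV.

2.43 nV

Uncorrelated sources add in power (mean-square): V_tot = √(ΣV_i²)
V_tot = √[(2.30×10⁻⁹)² + (7.84×10⁻¹⁰)²] = 2.43×10⁻⁹ V = 2.43 nV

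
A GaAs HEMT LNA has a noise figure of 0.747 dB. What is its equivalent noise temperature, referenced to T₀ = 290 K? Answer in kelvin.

54.4 K

F = 10^(0.747/10) = 1.18768
T_e = (F − 1)·T₀ = (1.18768 − 1) × 290 = 54.4 K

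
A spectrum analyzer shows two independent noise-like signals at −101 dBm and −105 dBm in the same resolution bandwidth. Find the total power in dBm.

Convert to linear, add, convert back:
P₁ = 7.94×10⁻¹⁴ W, P₂ = 3.16×10⁻¹⁴ W
P_tot = 1.11×10⁻¹³ W → 10 log₁₀(P_tot / 10⁻³) = −99.5 dBm

−99.5 dBm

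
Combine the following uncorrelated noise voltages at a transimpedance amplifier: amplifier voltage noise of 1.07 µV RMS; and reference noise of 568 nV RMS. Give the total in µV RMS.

1.21 µV

Uncorrelated sources add in power (mean-square): V_tot = √(ΣV_i²)
V_tot = √[(1.07×10⁻⁶)² + (5.68×10⁻⁷)²] = 1.21×10⁻⁶ V = 1.21 µV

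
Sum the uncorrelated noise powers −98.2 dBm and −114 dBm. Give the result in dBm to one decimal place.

Convert to linear, add, convert back:
P₁ = 1.51×10⁻¹³ W, P₂ = 3.98×10⁻¹⁵ W
P_tot = 1.55×10⁻¹³ W → 10 log₁₀(P_tot / 10⁻³) = −98.1 dBm

−98.1 dBm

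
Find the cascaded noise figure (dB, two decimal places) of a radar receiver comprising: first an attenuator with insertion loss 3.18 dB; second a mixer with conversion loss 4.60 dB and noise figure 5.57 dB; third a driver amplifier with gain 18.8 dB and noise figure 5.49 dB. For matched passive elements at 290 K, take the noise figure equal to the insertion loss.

Convert to linear (a loss of L dB is a gain of −L dB): F_i = 10^(NF_i/10), G_i = 10^(G_i,dB/10)
  Stage 1: F_1 = 10^(3.18/10) = 2.080, G_1 = 10^(−3.18/10) = 0.4808
  Stage 2: F_2 = 10^(5.57/10) = 3.606, G_2 = 10^(−4.60/10) = 0.3467
  Stage 3: F_3 = 10^(5.49/10) = 3.540, G_3 = 10^(18.8/10) = 75.86
Friis cascade:
  F = 2.080 + (3.606 − 1)/0.4808 + (3.540 − 1)/0.1667 = 22.73
NF = 10 log₁₀(22.73) = 13.57 dB

13.57 dB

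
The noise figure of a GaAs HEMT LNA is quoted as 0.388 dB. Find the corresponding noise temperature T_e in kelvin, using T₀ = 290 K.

27.1 K

F = 10^(0.388/10) = 1.09345
T_e = (F − 1)·T₀ = (1.09345 − 1) × 290 = 27.1 K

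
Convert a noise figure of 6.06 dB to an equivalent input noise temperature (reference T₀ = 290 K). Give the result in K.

F = 10^(6.06/10) = 4.03645
T_e = (F − 1)·T₀ = (4.03645 − 1) × 290 = 881 K

881 K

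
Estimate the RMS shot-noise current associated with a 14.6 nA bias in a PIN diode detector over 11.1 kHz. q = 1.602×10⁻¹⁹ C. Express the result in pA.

7.21 pA

I_n = √(2qI·B)
2qI·B = 2 × 1.602×10⁻¹⁹ × 1.46×10⁻⁸ × 1.11×10⁴ = 5.19×10⁻²³ A²
I_n = √(5.19×10⁻²³) = 7.21×10⁻¹² A = 7.21 pA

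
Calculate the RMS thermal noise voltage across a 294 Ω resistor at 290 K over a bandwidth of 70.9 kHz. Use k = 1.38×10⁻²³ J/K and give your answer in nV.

578 nV

V_n = √(4kTRB)
4kTRB = 4 × 1.38×10⁻²³ × 290 × 2.94×10² × 7.09×10⁴ = 3.34×10⁻¹³ V²
V_n = √(3.34×10⁻¹³) = 5.78×10⁻⁷ V = 578 nV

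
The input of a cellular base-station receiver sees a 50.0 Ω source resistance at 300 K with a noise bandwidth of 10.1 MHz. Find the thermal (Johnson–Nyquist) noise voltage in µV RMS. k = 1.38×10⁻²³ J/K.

2.89 µV

V_n = √(4kTRB)
4kTRB = 4 × 1.38×10⁻²³ × 300 × 5.00×10¹ × 1.01×10⁷ = 8.36×10⁻¹² V²
V_n = √(8.36×10⁻¹²) = 2.89×10⁻⁶ V = 2.89 µV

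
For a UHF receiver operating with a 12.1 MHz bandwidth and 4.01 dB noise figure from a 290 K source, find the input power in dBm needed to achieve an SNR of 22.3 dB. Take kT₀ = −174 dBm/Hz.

Sensitivity = −174 + 10 log₁₀(B) + NF + SNR_min
= −174 + 70.83 + 4.01 + 22.3
= −76.86 dBm → −76.9 dBm

−76.9 dBm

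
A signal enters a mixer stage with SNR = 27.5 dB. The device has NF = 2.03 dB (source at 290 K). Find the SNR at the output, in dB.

25.47 dB

By definition F = SNR_in/SNR_out, so in dB: SNR_out = SNR_in − NF
SNR_out = 27.5 − 2.03 = 25.47 dB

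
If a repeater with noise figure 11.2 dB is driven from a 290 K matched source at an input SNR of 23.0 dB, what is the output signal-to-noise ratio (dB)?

By definition F = SNR_in/SNR_out, so in dB: SNR_out = SNR_in − NF
SNR_out = 23.0 − 11.2 = 11.8 dB

11.8 dB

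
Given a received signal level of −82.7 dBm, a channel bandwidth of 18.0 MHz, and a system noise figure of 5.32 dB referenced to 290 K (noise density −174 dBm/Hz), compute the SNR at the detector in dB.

Noise floor: N = −174 + 10 log₁₀(B) + NF
10 log₁₀(1.80×10⁷) = 72.55 dB
N = −174 + 72.55 + 5.32 = −96.13 dBm
SNR = P_sig − N = −82.7 − (−96.13) = 13.43 dB → 13.4 dB

13.4 dB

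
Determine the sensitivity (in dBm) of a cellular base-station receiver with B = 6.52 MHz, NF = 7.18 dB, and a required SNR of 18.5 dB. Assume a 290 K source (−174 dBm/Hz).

−80.2 dBm

Sensitivity = −174 + 10 log₁₀(B) + NF + SNR_min
= −174 + 68.14 + 7.18 + 18.5
= −80.18 dBm → −80.2 dBm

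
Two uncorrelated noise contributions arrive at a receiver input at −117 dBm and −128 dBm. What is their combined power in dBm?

Convert to linear, add, convert back:
P₁ = 2.00×10⁻¹⁵ W, P₂ = 1.58×10⁻¹⁶ W
P_tot = 2.15×10⁻¹⁵ W → 10 log₁₀(P_tot / 10⁻³) = −116.7 dBm

−116.7 dBm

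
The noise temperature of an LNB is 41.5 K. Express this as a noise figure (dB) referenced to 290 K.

0.581 dB

F = 1 + T_e/T₀ = 1 + 41.5/290 = 1.1431
NF = 10 log₁₀(1.1431) = 0.581 dB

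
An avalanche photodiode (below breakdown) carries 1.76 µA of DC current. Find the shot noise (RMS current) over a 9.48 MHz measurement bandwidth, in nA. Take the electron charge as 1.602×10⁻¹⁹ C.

2.31 nA

I_n = √(2qI·B)
2qI·B = 2 × 1.602×10⁻¹⁹ × 1.76×10⁻⁶ × 9.48×10⁶ = 5.35×10⁻¹⁸ A²
I_n = √(5.35×10⁻¹⁸) = 2.31×10⁻⁹ A = 2.31 nA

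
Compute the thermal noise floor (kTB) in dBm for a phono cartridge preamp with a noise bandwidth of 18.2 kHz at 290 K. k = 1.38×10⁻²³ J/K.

−131.4 dBm

P_n = kTB = 1.38×10⁻²³ × 290 × 1.82×10⁴ = 7.28×10⁻¹⁷ W
In dBm: 10 log₁₀(7.28×10⁻¹⁷ / 10⁻³) = −131.4 dBm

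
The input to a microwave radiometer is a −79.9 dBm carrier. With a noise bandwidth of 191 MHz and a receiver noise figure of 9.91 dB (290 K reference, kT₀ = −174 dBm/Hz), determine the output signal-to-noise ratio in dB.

Noise floor: N = −174 + 10 log₁₀(B) + NF
10 log₁₀(1.91×10⁸) = 82.81 dB
N = −174 + 82.81 + 9.91 = −81.28 dBm
SNR = P_sig − N = −79.9 − (−81.28) = 1.38 dB → 1.4 dB

1.4 dB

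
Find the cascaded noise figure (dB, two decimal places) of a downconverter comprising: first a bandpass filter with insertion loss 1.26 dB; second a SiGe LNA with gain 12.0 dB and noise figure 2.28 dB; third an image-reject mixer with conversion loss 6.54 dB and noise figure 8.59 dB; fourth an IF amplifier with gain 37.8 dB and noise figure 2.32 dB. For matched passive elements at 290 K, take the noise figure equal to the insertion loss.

4.85 dB

Convert to linear (a loss of L dB is a gain of −L dB): F_i = 10^(NF_i/10), G_i = 10^(G_i,dB/10)
  Stage 1: F_1 = 10^(1.26/10) = 1.337, G_1 = 10^(−1.26/10) = 0.7482
  Stage 2: F_2 = 10^(2.28/10) = 1.690, G_2 = 10^(12.0/10) = 15.85
  Stage 3: F_3 = 10^(8.59/10) = 7.228, G_3 = 10^(−6.54/10) = 0.2218
  Stage 4: F_4 = 10^(2.32/10) = 1.706, G_4 = 10^(37.8/10) = 6026
Friis cascade:
  F = 1.337 + (1.690 − 1)/0.7482 + (7.228 − 1)/11.86 + (1.706 − 1)/2.630 = 3.053
NF = 10 log₁₀(3.053) = 4.85 dB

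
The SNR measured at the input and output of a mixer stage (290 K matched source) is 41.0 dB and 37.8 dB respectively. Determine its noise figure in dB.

3.2 dB

NF (dB) = SNR_in(dB) − SNR_out(dB) when the source is at T₀
NF = 41.0 − 37.8 = 3.2 dB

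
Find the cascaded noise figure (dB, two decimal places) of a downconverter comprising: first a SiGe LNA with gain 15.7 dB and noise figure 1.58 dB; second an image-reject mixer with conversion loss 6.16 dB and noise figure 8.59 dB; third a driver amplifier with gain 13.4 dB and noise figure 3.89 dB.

2.47 dB

Convert to linear (a loss of L dB is a gain of −L dB): F_i = 10^(NF_i/10), G_i = 10^(G_i,dB/10)
  Stage 1: F_1 = 10^(1.58/10) = 1.439, G_1 = 10^(15.7/10) = 37.15
  Stage 2: F_2 = 10^(8.59/10) = 7.228, G_2 = 10^(−6.16/10) = 0.2421
  Stage 3: F_3 = 10^(3.89/10) = 2.449, G_3 = 10^(13.4/10) = 21.88
Friis cascade:
  F = 1.439 + (7.228 − 1)/37.15 + (2.449 − 1)/8.995 = 1.768
NF = 10 log₁₀(1.768) = 2.47 dB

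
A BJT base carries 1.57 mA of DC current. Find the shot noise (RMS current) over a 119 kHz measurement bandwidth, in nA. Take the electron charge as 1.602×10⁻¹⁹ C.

7.74 nA

I_n = √(2qI·B)
2qI·B = 2 × 1.602×10⁻¹⁹ × 1.57×10⁻³ × 1.19×10⁵ = 5.99×10⁻¹⁷ A²
I_n = √(5.99×10⁻¹⁷) = 7.74×10⁻⁹ A = 7.74 nA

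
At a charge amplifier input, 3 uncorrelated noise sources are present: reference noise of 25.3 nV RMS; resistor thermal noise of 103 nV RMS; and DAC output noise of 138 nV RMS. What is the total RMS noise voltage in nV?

Uncorrelated sources add in power (mean-square): V_tot = √(ΣV_i²)
V_tot = √[(2.53×10⁻⁸)² + (1.03×10⁻⁷)² + (1.38×10⁻⁷)²] = 1.74×10⁻⁷ V = 174 nV

174 nV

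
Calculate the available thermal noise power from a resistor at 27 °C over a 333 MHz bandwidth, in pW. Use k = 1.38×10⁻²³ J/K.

1.38 pW

T = 27 °C + 273.15 = 300.15 K
P_n = kTB = 1.38×10⁻²³ × 300.15 × 3.33×10⁸ = 1.38×10⁻¹² W = 1.38 pW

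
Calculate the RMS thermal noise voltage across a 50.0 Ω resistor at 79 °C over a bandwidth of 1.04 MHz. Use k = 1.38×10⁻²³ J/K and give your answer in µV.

T = 79 °C + 273.15 = 352.15 K
V_n = √(4kTRB)
4kTRB = 4 × 1.38×10⁻²³ × 352.15 × 5.00×10¹ × 1.04×10⁶ = 1.01×10⁻¹² V²
V_n = √(1.01×10⁻¹²) = 1.01×10⁻⁶ V = 1.01 µV

1.01 µV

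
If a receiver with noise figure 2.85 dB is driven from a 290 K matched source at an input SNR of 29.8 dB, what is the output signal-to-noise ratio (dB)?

26.95 dB

By definition F = SNR_in/SNR_out, so in dB: SNR_out = SNR_in − NF
SNR_out = 29.8 − 2.85 = 26.95 dB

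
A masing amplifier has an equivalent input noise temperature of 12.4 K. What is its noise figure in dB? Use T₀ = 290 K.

F = 1 + T_e/T₀ = 1 + 12.4/290 = 1.04276
NF = 10 log₁₀(1.04276) = 0.182 dB

0.182 dB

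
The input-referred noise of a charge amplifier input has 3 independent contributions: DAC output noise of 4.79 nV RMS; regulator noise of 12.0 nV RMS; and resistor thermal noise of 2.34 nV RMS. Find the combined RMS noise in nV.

13.1 nV

Uncorrelated sources add in power (mean-square): V_tot = √(ΣV_i²)
V_tot = √[(4.79×10⁻⁹)² + (1.20×10⁻⁸)² + (2.34×10⁻⁹)²] = 1.31×10⁻⁸ V = 13.1 nV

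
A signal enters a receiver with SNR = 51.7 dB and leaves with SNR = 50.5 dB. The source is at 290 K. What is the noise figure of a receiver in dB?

NF (dB) = SNR_in(dB) − SNR_out(dB) when the source is at T₀
NF = 51.7 − 50.5 = 1.2 dB

1.2 dB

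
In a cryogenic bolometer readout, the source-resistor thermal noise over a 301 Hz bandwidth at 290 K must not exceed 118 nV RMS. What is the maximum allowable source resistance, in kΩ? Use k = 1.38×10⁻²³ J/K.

2.89 kΩ

Johnson–Nyquist: V_n = √(4kTRB) ⇒ R = V_n² / (4kTB)
4kTB = 4 × 1.38×10⁻²³ × 290 × 3.01×10² = 4.82×10⁻¹⁸
R = (1.18×10⁻⁷)² / 4.82×10⁻¹⁸ = 2.89×10³ Ω = 2.89 kΩ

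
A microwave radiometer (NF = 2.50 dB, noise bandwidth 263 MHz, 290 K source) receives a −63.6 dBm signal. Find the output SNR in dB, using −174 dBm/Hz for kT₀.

23.7 dB

Noise floor: N = −174 + 10 log₁₀(B) + NF
10 log₁₀(2.63×10⁸) = 84.2 dB
N = −174 + 84.2 + 2.50 = −87.30 dBm
SNR = P_sig − N = −63.6 − (−87.30) = 23.70 dB → 23.7 dB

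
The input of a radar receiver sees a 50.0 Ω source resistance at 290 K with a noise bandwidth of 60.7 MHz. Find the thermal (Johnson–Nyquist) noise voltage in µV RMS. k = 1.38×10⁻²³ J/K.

V_n = √(4kTRB)
4kTRB = 4 × 1.38×10⁻²³ × 290 × 5.00×10¹ × 6.07×10⁷ = 4.86×10⁻¹¹ V²
V_n = √(4.86×10⁻¹¹) = 6.97×10⁻⁶ V = 6.97 µV

6.97 µV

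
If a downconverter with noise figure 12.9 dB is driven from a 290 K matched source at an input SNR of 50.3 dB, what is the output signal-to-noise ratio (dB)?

By definition F = SNR_in/SNR_out, so in dB: SNR_out = SNR_in − NF
SNR_out = 50.3 − 12.9 = 37.4 dB

37.4 dB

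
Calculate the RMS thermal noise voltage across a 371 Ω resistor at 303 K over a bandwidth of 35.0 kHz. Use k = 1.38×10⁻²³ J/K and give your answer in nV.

V_n = √(4kTRB)
4kTRB = 4 × 1.38×10⁻²³ × 303 × 3.71×10² × 3.50×10⁴ = 2.17×10⁻¹³ V²
V_n = √(2.17×10⁻¹³) = 4.66×10⁻⁷ V = 466 nV

466 nV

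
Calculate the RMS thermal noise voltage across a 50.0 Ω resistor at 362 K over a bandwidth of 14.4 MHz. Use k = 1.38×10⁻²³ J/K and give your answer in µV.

3.79 µV

V_n = √(4kTRB)
4kTRB = 4 × 1.38×10⁻²³ × 362 × 5.00×10¹ × 1.44×10⁷ = 1.44×10⁻¹¹ V²
V_n = √(1.44×10⁻¹¹) = 3.79×10⁻⁶ V = 3.79 µV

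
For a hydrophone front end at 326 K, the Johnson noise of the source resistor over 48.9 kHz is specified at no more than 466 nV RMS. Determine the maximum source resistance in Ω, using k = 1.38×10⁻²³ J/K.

247 Ω

Johnson–Nyquist: V_n = √(4kTRB) ⇒ R = V_n² / (4kTB)
4kTB = 4 × 1.38×10⁻²³ × 326 × 4.89×10⁴ = 8.80×10⁻¹⁶
R = (4.66×10⁻⁷)² / 8.80×10⁻¹⁶ = 2.47×10² Ω = 247 Ω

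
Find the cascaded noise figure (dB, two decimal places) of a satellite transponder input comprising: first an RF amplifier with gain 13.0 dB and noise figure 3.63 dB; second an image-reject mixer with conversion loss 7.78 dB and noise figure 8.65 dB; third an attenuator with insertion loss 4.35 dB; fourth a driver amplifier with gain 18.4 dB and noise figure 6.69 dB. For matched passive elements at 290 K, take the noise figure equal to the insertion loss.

Convert to linear (a loss of L dB is a gain of −L dB): F_i = 10^(NF_i/10), G_i = 10^(G_i,dB/10)
  Stage 1: F_1 = 10^(3.63/10) = 2.307, G_1 = 10^(13.0/10) = 19.95
  Stage 2: F_2 = 10^(8.65/10) = 7.328, G_2 = 10^(−7.78/10) = 0.1667
  Stage 3: F_3 = 10^(4.35/10) = 2.723, G_3 = 10^(−4.35/10) = 0.3673
  Stage 4: F_4 = 10^(6.69/10) = 4.667, G_4 = 10^(18.4/10) = 69.18
Friis cascade:
  F = 2.307 + (7.328 − 1)/19.95 + (2.723 − 1)/3.327 + (4.667 − 1)/1.222 = 6.143
NF = 10 log₁₀(6.143) = 7.88 dB

7.88 dB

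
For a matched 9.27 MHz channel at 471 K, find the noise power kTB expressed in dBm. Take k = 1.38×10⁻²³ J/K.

P_n = kTB = 1.38×10⁻²³ × 471 × 9.27×10⁶ = 6.03×10⁻¹⁴ W
In dBm: 10 log₁₀(6.03×10⁻¹⁴ / 10⁻³) = −102.2 dBm

−102.2 dBm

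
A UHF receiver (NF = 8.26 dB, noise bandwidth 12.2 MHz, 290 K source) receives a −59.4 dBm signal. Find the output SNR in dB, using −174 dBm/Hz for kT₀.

Noise floor: N = −174 + 10 log₁₀(B) + NF
10 log₁₀(1.22×10⁷) = 70.86 dB
N = −174 + 70.86 + 8.26 = −94.88 dBm
SNR = P_sig − N = −59.4 − (−94.88) = 35.48 dB → 35.5 dB

35.5 dB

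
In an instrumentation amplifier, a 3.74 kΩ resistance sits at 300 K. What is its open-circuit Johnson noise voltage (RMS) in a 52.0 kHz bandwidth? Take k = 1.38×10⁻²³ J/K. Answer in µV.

1.79 µV

V_n = √(4kTRB)
4kTRB = 4 × 1.38×10⁻²³ × 300 × 3.74×10³ × 5.20×10⁴ = 3.22×10⁻¹² V²
V_n = √(3.22×10⁻¹²) = 1.79×10⁻⁶ V = 1.79 µV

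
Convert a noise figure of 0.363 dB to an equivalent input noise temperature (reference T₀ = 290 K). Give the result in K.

F = 10^(0.363/10) = 1.08718
T_e = (F − 1)·T₀ = (1.08718 − 1) × 290 = 25.3 K

25.3 K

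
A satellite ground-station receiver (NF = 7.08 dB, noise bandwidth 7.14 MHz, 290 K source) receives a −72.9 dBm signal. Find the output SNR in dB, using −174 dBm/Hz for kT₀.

25.5 dB

Noise floor: N = −174 + 10 log₁₀(B) + NF
10 log₁₀(7.14×10⁶) = 68.54 dB
N = −174 + 68.54 + 7.08 = −98.38 dBm
SNR = P_sig − N = −72.9 − (−98.38) = 25.48 dB → 25.5 dB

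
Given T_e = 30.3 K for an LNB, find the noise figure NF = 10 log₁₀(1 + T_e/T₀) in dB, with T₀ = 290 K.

F = 1 + T_e/T₀ = 1 + 30.3/290 = 1.10448
NF = 10 log₁₀(1.10448) = 0.432 dB

0.432 dB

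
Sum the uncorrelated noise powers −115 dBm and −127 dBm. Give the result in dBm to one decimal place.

−114.7 dBm

Convert to linear, add, convert back:
P₁ = 3.16×10⁻¹⁵ W, P₂ = 2.00×10⁻¹⁶ W
P_tot = 3.36×10⁻¹⁵ W → 10 log₁₀(P_tot / 10⁻³) = −114.7 dBm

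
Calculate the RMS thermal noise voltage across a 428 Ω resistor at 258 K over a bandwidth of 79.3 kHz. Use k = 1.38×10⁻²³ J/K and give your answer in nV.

V_n = √(4kTRB)
4kTRB = 4 × 1.38×10⁻²³ × 258 × 4.28×10² × 7.93×10⁴ = 4.83×10⁻¹³ V²
V_n = √(4.83×10⁻¹³) = 6.95×10⁻⁷ V = 695 nV

695 nV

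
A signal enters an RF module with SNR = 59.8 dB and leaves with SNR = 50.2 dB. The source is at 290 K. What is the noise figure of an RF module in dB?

NF (dB) = SNR_in(dB) − SNR_out(dB) when the source is at T₀
NF = 59.8 − 50.2 = 9.6 dB

9.6 dB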